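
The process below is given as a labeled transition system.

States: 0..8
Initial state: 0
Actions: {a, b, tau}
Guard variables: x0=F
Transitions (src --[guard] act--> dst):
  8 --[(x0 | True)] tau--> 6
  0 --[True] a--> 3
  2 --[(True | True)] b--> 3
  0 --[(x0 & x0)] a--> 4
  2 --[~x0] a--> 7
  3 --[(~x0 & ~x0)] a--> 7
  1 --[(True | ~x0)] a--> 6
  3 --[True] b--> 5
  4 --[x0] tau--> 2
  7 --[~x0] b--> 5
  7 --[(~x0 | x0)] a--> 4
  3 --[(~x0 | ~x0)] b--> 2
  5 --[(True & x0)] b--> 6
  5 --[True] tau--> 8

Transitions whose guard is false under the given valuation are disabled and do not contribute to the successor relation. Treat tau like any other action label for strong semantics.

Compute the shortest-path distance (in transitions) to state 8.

Answer: 3

Working:
BFS to 8:
  L0 = {0}
  L1 = {3}
  L2 = {2,5,7}
  L3 = {4,8}
depth(8)=3, e.g. a·b·tau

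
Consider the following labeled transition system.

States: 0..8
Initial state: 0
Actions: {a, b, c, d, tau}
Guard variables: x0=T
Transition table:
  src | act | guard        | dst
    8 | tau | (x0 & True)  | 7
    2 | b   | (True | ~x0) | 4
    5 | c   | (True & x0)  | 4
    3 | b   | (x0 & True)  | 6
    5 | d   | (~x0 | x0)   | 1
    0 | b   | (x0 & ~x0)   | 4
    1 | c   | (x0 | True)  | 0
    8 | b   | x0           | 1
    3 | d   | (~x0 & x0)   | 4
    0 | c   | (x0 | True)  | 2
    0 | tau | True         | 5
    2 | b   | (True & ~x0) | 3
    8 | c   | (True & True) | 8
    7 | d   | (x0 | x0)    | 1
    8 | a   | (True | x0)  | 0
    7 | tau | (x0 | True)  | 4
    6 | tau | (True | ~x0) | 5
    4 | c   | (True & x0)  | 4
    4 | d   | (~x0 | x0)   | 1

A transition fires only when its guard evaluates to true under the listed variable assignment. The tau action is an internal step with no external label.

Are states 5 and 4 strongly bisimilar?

Answer: BISIMILAR

Working:
Bisimulation quotient by refinement:
  π0 = {{0,1,2,3,4,5,6,7,8}}
  π1 = {{0},{1},{2,3},{4,5},{6},{7},{8}}
  π2 = {{0},{1},{2},{3},{4,5},{6},{7},{8}}
8 equivalence class(es) (converged in 3)
5∈{4,5}, 4∈{4,5}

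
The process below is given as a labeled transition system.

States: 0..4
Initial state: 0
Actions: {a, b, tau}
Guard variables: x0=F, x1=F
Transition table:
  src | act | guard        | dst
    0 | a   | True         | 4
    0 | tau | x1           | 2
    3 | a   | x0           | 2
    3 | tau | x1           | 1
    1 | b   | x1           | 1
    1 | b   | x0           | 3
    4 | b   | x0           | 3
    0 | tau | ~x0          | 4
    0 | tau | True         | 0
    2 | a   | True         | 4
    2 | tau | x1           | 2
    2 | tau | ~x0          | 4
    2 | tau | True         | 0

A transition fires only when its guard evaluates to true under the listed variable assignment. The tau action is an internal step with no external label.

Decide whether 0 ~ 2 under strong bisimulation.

Answer: BISIMILAR

Trace:
Compute ~ classes (split until stable):
  P[0] = {{0,1,2,3,4}}
  P[1] = {{0,2},{1,3,4}}
Fixed point at round 2; 2 class(es).
class of 0: {0,2}; class of 2: {0,2}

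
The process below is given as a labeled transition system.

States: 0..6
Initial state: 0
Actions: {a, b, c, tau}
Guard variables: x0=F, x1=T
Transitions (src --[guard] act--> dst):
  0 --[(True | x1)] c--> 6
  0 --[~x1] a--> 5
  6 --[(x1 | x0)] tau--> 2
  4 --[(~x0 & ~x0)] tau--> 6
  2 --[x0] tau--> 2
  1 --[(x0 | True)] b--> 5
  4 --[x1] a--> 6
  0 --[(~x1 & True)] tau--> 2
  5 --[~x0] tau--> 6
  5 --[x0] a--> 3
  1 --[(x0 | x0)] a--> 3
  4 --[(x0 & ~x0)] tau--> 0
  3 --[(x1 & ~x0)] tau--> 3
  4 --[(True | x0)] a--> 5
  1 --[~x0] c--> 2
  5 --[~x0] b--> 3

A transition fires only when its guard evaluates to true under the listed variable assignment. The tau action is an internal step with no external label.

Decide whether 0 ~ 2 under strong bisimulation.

Refine partition for ~:
  round 0: {{0,1,2,3,4,5,6}}
  round 1: {{0},{1},{2},{3,6},{4},{5}}
  round 2: {{0},{1},{2},{3},{4},{5},{6}}
7 equivalence class(es) (converged in 3)
class of 0: {0}; class of 2: {2}

Answer: NOT BISIMILAR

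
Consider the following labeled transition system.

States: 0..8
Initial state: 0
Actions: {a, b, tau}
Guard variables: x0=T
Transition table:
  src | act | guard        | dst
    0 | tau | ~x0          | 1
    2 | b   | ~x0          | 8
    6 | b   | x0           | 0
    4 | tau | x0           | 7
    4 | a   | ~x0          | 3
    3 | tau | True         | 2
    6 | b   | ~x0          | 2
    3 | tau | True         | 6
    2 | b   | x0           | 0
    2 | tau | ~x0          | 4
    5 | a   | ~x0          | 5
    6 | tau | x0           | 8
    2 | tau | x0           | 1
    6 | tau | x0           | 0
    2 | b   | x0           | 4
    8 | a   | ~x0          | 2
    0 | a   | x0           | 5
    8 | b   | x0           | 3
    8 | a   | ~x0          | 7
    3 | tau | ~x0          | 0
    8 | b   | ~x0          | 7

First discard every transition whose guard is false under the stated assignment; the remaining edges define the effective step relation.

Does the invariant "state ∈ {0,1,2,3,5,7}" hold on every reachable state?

Answer: INVARIANT HOLDS

Working:
Safe = {0,1,2,3,5,7}
Reachable = {0,5}
  0: safe
  5: safe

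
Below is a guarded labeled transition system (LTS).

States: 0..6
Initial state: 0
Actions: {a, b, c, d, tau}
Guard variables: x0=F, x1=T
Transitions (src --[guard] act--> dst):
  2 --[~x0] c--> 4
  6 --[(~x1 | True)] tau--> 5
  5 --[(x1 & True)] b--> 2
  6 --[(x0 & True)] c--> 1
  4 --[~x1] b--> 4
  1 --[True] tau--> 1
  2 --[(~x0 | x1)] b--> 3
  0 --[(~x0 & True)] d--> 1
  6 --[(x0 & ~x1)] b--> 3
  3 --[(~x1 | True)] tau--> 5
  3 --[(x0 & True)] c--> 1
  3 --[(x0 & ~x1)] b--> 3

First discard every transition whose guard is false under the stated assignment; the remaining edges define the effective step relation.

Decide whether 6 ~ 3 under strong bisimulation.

Refine partition for ~:
  round 0: {{0,1,2,3,4,5,6}}
  round 1: {{0},{1,3,6},{2},{4},{5}}
  round 2: {{0},{1},{2},{3,6},{4},{5}}
stable after 3 split(s): 6 block(s)
[6]={3,6}  [3]={3,6}

Answer: BISIMILAR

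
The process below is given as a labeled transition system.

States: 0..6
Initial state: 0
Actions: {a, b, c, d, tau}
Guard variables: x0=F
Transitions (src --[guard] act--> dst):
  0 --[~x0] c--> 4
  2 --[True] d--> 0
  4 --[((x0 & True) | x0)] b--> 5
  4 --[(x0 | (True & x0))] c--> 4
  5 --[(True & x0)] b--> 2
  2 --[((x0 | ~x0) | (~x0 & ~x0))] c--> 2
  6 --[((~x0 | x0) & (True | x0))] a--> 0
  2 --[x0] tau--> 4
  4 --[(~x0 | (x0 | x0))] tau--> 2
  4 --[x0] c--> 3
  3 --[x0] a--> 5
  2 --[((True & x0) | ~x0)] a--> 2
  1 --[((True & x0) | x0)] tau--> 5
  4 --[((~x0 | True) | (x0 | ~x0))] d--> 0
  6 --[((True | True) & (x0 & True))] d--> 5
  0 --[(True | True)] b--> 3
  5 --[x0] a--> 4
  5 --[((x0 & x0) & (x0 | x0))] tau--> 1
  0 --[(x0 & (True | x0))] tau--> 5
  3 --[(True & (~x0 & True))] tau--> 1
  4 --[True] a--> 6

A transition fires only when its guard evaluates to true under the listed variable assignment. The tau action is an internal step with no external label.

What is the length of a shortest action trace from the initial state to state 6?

BFS to 6:
  L0 = {0}
  L1 = {3,4}
  L2 = {1,2,6}
first hit 6 at d=2 via c·a

Answer: 2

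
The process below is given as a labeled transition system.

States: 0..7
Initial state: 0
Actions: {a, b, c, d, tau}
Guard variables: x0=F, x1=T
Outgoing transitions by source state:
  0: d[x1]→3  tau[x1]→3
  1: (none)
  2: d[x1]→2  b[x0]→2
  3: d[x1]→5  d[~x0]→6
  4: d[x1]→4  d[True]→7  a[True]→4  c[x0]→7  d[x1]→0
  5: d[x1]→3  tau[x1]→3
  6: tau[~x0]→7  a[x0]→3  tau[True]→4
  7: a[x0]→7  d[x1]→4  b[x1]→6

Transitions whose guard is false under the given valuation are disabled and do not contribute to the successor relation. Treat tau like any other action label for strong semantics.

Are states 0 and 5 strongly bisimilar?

Bisimulation quotient by refinement:
  P[0] = {{0,1,2,3,4,5,6,7}}
  P[1] = {{0,5},{1},{2,3},{4},{6},{7}}
  P[2] = {{0,5},{1},{2},{3},{4},{6},{7}}
stable after 3 split(s): 7 block(s)
[0]={0,5}  [5]={0,5}

Answer: BISIMILAR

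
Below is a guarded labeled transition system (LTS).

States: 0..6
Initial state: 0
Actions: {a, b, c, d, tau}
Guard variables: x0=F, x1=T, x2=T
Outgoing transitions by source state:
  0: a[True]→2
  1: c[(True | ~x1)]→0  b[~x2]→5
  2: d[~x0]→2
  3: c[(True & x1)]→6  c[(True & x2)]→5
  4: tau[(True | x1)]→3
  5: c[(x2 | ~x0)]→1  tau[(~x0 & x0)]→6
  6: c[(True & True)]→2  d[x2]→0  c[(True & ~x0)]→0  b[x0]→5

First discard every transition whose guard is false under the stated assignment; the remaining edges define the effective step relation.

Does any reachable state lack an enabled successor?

Answer: DEADLOCK-FREE

Analysis:
Reachable = {0,2}
  0: a→2  [1 out]
  2: d→2  [1 out]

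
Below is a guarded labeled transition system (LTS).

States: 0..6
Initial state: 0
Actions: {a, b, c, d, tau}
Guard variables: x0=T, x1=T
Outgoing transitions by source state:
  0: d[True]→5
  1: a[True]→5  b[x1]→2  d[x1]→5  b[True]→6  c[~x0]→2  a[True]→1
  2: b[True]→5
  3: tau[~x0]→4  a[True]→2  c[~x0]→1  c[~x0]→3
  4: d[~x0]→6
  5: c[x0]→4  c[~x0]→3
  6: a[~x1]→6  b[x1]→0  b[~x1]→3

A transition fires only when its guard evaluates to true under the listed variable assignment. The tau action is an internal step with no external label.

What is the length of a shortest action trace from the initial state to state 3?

Layered search for 3:
  Layer 0: {0}
  Layer 1: {5}
  Layer 2: {4}
3 never appears.

Answer: UNREACHABLE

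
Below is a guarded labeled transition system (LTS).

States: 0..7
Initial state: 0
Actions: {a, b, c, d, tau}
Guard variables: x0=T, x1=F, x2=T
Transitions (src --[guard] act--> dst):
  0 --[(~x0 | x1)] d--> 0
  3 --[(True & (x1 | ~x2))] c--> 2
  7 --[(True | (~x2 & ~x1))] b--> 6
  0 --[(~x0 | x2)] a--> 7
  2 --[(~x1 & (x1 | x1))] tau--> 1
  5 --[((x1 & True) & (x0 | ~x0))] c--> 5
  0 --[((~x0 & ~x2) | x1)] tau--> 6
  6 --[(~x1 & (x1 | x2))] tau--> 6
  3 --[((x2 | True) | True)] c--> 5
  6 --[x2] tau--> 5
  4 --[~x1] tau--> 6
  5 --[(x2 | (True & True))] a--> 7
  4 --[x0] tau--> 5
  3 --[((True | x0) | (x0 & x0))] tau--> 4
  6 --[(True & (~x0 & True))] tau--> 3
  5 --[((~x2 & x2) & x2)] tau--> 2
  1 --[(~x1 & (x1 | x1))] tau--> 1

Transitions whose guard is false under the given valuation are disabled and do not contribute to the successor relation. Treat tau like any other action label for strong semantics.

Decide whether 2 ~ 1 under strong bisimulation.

Compute ~ classes (split until stable):
  π0 = {{0,1,2,3,4,5,6,7}}
  π1 = {{0,5},{1,2},{3},{4,6},{7}}
stable after 2 split(s): 5 block(s)
2∈{1,2}, 1∈{1,2}

Answer: BISIMILAR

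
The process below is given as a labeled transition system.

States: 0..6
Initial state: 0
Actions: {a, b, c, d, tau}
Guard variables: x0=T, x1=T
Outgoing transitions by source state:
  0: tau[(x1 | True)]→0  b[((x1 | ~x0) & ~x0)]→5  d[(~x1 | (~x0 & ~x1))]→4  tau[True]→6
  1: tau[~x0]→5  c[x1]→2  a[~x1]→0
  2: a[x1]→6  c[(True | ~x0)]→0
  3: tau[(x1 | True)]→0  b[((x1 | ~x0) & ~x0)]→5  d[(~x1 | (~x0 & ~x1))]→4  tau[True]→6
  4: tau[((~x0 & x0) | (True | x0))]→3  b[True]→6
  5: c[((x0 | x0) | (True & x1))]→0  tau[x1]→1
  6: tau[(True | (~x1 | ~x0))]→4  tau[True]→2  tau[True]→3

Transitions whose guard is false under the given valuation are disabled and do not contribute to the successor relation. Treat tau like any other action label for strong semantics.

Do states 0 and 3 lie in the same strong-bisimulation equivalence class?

Answer: BISIMILAR

Trace:
Bisimulation quotient by refinement:
  P[0] = {{0,1,2,3,4,5,6}}
  P[1] = {{0,3,6},{1},{2},{4},{5}}
  P[2] = {{0,3},{1},{2},{4},{5},{6}}
stable after 3 split(s): 6 block(s)
[0]={0,3}  [3]={0,3}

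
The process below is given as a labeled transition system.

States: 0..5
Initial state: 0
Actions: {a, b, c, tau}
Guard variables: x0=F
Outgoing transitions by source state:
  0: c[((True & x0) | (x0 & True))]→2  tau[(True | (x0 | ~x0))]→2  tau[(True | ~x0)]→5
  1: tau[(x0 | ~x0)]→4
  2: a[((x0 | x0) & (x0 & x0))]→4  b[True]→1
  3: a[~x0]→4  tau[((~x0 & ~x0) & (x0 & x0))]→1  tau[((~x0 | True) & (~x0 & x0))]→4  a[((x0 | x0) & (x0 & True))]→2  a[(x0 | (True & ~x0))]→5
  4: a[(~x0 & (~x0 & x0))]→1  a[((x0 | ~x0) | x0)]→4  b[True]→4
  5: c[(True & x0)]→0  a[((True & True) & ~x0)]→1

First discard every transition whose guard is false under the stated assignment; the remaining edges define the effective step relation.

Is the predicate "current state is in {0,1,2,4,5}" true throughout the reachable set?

Allowed set {0,1,2,4,5}
Reach set: {0,1,2,4,5}
  0: safe
  1: safe
  2: safe
  4: safe
  5: safe

Answer: INVARIANT HOLDS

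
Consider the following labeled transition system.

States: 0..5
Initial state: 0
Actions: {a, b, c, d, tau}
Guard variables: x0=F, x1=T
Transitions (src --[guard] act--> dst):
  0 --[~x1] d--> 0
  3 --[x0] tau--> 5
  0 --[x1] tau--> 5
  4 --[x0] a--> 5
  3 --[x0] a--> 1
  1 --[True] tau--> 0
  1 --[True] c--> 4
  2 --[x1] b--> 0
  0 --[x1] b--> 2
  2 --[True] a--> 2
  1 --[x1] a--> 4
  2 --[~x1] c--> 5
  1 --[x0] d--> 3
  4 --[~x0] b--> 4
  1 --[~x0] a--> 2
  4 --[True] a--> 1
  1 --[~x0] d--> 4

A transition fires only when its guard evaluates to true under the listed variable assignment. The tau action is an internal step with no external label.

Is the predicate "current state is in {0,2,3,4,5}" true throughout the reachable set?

Inv-set: {0,2,3,4,5}
Reachable = {0,2,5}
  0: safe
  2: safe
  5: safe

Answer: INVARIANT HOLDS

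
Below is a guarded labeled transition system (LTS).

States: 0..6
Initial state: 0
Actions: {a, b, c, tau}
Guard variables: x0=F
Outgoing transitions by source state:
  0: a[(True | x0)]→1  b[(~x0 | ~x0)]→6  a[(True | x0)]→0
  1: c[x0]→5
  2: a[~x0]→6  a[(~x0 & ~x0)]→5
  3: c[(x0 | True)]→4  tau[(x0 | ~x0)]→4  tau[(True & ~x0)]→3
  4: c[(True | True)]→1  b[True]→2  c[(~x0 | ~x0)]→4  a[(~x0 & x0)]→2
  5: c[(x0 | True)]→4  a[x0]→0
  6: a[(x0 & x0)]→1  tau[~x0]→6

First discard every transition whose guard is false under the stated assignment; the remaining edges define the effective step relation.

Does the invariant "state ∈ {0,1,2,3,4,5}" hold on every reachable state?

Safe = {0,1,2,3,4,5}
Reachable = {0,1,6}
  0: safe
  1: safe
  6: ✗ unsafe
counterexample path to 6: b

Answer: INVARIANT VIOLATED at state 6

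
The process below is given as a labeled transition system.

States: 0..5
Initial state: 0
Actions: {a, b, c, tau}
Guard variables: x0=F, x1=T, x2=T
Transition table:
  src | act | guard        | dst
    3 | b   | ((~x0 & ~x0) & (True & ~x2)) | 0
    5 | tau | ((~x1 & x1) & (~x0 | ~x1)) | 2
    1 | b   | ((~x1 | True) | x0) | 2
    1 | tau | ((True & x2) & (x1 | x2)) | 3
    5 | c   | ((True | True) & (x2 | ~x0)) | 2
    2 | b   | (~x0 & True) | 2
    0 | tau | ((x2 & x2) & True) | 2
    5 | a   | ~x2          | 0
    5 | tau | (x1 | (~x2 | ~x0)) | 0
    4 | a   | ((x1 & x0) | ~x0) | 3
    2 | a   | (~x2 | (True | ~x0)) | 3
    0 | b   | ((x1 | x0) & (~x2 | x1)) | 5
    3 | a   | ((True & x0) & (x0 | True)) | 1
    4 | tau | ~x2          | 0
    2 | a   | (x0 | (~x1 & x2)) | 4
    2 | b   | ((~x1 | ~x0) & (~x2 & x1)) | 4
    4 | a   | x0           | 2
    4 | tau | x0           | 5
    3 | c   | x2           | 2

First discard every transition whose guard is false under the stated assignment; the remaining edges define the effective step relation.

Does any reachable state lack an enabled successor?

Answer: DEADLOCK-FREE

Analysis:
Reachable = {0,2,3,5}
  0: b→5  tau→2  [2 out]
  2: a→3  b→2  [2 out]
  3: c→2  [1 out]
  5: c→2  tau→0  [2 out]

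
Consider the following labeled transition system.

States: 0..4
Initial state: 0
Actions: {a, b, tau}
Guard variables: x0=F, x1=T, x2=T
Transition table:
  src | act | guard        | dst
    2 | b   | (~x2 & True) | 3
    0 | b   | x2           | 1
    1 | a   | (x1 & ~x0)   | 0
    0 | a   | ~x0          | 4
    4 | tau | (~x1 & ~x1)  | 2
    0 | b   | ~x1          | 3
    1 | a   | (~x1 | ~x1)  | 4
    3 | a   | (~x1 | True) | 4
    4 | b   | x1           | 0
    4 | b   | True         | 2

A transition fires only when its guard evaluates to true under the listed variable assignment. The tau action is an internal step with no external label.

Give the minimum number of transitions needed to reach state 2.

BFS to 2:
  Layer 0: {0}
  Layer 1: {1,4}
  Layer 2: {2}
depth(2)=2, e.g. a·b

Answer: 2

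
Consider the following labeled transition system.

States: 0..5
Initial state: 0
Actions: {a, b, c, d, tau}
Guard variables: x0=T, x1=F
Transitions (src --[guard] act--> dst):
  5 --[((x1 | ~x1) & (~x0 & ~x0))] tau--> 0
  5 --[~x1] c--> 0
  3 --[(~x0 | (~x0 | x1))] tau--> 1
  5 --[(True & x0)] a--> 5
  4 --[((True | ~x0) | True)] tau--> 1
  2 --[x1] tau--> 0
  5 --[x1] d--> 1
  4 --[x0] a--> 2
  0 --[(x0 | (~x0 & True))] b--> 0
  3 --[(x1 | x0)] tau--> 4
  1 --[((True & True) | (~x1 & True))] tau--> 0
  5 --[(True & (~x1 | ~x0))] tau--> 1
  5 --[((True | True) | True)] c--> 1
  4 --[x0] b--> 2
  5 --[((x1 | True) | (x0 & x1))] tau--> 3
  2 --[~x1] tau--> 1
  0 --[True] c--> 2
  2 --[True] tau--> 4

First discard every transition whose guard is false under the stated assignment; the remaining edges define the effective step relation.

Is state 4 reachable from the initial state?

Answer: REACHABLE

Working:
After dropping false guards: 14 live edges.
depth 0: {0}
depth 1: {2}  now seen {0,2}
depth 2: {1,4}  now seen {0,1,2,4}
Reachable = {0,1,2,4}
Path to 4: c·tau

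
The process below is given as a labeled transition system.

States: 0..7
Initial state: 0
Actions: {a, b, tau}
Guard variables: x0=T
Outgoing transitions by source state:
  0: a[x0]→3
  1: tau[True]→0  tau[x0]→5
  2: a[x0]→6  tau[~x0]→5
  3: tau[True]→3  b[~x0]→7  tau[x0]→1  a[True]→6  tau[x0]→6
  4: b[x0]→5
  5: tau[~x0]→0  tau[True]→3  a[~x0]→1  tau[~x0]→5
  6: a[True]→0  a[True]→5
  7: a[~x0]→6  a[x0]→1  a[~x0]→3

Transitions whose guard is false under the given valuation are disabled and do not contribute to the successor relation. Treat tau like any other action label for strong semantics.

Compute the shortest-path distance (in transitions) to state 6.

Layered search for 6:
  Layer 0: {0}
  Layer 1: {3}
  Layer 2: {1,6}
first hit 6 at d=2 via a·a

Answer: 2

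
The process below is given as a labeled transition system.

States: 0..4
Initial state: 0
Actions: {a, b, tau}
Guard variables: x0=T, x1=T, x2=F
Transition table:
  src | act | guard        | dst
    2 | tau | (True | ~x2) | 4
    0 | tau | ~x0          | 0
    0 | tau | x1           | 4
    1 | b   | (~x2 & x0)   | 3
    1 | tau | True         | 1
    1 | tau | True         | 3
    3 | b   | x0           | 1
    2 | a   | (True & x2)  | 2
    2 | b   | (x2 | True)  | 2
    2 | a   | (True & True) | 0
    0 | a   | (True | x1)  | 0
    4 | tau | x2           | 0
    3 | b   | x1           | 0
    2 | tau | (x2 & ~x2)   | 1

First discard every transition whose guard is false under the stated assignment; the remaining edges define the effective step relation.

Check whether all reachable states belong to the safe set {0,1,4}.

Answer: INVARIANT HOLDS

Working:
Allowed set {0,1,4}
Reach set: {0,4}
  0: safe
  4: safe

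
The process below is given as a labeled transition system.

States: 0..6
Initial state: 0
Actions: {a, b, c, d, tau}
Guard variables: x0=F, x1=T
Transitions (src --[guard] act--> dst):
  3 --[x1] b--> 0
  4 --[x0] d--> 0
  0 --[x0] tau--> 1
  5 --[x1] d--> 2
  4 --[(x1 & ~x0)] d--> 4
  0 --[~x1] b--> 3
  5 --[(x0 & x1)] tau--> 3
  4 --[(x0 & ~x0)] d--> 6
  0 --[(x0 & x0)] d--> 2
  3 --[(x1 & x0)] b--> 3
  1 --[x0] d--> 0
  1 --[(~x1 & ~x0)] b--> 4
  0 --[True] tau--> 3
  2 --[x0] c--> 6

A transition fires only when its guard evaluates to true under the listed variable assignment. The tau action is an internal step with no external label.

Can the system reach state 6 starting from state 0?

After dropping false guards: 4 live edges.
L0 = {0}
L1 = {3}  total {0,3}
Reach set: {0,3}

Answer: UNREACHABLE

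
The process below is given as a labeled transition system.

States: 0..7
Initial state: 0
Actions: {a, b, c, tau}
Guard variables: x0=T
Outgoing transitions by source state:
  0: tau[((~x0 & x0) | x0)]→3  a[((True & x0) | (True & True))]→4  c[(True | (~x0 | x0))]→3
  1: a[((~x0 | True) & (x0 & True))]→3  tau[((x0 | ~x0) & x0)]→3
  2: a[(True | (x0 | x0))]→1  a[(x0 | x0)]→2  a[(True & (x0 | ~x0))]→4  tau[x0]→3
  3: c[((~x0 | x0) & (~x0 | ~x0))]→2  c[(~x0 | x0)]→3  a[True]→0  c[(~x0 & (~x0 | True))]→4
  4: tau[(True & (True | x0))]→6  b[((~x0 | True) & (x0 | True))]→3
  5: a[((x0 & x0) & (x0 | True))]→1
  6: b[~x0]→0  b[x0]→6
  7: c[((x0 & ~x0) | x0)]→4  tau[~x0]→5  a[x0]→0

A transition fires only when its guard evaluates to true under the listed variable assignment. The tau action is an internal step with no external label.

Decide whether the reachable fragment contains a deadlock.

Reach set: {0,3,4,6}
  0: a→4  c→3  tau→3  [deg 3]
  3: a→0  c→3  [deg 2]
  4: b→3  tau→6  [deg 2]
  6: b→6  [deg 1]

Answer: DEADLOCK-FREE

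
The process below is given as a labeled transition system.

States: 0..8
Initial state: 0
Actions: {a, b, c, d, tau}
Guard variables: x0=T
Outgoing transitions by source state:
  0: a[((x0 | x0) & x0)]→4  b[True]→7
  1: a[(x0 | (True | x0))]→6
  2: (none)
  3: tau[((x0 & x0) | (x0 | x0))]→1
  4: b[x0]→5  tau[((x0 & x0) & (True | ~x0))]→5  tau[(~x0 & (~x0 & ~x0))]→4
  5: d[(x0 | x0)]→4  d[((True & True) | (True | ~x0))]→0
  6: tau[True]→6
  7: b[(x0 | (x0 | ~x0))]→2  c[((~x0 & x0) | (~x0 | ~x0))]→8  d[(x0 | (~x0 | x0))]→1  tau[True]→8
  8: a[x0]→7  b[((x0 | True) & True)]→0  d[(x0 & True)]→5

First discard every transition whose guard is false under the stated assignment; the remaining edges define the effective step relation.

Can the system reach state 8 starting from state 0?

Answer: REACHABLE

Analysis:
After dropping false guards: 15 live edges.
Layer 0: {0}
Layer 1: {4,7}  cumulative {0,4,7}
Layer 2: {1,2,5,8}  cumulative {0,1,2,4,5,7,8}
Layer 3: {6}  cumulative {0,1,2,4,5,6,7,8}
Reachable = {0,1,2,4,5,6,7,8}
trace reaching 8: b·tau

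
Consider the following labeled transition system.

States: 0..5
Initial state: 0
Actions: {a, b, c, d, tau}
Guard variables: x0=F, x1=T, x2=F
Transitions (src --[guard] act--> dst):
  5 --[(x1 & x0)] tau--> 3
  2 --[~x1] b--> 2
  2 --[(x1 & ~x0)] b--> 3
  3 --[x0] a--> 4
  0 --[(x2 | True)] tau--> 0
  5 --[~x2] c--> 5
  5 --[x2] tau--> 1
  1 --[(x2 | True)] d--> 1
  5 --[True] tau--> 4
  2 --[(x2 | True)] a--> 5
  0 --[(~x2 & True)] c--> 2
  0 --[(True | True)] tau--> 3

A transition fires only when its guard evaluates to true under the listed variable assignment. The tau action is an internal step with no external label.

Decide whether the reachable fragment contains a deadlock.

Answer: DEADLOCK at state 3

Analysis:
Reachable = {0,2,3,4,5}
  0: c→2  tau→0  tau→3  [3 exit(s)]
  2: a→5  b→3  [2 exit(s)]
  3: ∅  [STUCK]
  4: ∅  [STUCK]
  5: c→5  tau→4  [2 exit(s)]
Path to 3: tau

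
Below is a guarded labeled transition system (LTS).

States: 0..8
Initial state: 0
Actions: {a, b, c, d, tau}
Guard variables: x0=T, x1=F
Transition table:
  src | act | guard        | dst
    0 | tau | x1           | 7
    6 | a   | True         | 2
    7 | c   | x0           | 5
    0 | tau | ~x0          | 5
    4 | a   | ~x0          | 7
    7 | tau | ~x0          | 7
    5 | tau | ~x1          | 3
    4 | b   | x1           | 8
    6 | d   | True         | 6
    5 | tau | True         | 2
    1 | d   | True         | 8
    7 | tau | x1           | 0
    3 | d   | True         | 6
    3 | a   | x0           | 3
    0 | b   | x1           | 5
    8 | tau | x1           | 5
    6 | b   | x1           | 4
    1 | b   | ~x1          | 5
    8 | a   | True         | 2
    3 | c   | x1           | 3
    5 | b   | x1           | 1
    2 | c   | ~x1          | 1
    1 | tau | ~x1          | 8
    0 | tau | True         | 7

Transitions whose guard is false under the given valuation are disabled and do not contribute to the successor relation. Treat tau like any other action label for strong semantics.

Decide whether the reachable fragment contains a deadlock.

Answer: DEADLOCK-FREE

Working:
Reach set: {0,1,2,3,5,6,7,8}
  0: tau→7  [1 out]
  1: b→5  d→8  tau→8  [3 out]
  2: c→1  [1 out]
  3: a→3  d→6  [2 out]
  5: tau→2  tau→3  [2 out]
  6: a→2  d→6  [2 out]
  7: c→5  [1 out]
  8: a→2  [1 out]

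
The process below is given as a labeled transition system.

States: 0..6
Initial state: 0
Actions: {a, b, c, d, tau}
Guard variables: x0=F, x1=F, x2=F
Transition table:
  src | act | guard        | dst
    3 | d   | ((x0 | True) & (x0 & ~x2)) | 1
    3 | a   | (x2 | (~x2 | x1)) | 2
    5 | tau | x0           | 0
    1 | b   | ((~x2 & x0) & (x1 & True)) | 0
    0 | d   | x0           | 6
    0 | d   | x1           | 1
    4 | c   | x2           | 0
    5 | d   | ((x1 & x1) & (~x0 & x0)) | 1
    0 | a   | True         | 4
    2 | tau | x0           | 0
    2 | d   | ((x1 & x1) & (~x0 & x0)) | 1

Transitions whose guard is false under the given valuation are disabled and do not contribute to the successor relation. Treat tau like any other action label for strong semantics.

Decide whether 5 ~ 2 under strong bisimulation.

Bisimulation quotient by refinement:
  round 0: {{0,1,2,3,4,5,6}}
  round 1: {{0,3},{1,2,4,5,6}}
stable after 2 split(s): 2 block(s)
[5]={1,2,4,5,6}  [2]={1,2,4,5,6}

Answer: BISIMILAR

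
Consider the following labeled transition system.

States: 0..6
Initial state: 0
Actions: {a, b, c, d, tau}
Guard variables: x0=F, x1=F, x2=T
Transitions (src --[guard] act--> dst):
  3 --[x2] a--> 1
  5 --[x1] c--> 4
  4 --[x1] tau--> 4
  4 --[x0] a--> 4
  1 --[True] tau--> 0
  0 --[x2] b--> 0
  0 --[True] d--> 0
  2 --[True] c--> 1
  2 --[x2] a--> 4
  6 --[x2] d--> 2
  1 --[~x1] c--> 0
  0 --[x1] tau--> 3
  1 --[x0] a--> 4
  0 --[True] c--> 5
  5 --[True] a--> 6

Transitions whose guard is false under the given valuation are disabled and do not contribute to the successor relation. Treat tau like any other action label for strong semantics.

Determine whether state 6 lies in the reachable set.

After dropping false guards: 10 live edges.
depth 0: {0}
depth 1: {5}  total {0,5}
depth 2: {6}  total {0,5,6}
depth 3: {2}  total {0,2,5,6}
depth 4: {1,4}  total {0,1,2,4,5,6}
R = {0,1,2,4,5,6}
Path to 6: c·a

Answer: REACHABLE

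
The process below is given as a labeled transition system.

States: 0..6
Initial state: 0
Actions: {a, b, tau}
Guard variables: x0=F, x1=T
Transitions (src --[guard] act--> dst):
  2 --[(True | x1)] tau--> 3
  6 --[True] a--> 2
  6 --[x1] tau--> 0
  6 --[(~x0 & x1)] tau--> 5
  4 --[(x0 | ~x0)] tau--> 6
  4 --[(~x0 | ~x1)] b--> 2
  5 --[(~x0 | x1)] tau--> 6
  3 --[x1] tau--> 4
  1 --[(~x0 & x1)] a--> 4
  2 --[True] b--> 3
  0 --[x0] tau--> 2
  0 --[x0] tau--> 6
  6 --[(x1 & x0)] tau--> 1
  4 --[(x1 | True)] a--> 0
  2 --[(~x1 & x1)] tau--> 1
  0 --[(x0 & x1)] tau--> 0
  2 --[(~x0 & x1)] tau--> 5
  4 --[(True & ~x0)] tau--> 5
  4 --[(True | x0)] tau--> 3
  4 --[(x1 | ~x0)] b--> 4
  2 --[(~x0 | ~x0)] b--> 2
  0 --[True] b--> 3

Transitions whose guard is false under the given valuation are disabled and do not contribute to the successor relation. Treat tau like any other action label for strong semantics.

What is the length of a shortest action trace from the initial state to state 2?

Layered search for 2:
  depth 0: {0}
  depth 1: {3}
  depth 2: {4}
  depth 3: {2,5,6}
2 enters at depth 3; path b·tau·b

Answer: 3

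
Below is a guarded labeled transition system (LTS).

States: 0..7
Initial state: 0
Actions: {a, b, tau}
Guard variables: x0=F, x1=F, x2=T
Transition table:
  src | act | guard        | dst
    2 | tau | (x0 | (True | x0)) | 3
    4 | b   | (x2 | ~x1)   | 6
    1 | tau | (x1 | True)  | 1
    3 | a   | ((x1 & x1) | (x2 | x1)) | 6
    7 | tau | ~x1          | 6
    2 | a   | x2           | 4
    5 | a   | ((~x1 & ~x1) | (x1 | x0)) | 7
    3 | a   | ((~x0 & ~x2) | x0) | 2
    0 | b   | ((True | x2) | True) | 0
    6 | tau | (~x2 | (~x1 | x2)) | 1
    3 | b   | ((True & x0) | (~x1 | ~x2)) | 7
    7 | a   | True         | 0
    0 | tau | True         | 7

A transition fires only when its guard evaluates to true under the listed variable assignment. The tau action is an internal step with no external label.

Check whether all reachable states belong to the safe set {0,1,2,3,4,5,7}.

Answer: INVARIANT VIOLATED at state 6

Working:
Allowed set {0,1,2,3,4,5,7}
Reachable = {0,1,6,7}
  0: safe
  1: safe
  6: ✗ unsafe
  7: safe
counterexample path to 6: tau·tau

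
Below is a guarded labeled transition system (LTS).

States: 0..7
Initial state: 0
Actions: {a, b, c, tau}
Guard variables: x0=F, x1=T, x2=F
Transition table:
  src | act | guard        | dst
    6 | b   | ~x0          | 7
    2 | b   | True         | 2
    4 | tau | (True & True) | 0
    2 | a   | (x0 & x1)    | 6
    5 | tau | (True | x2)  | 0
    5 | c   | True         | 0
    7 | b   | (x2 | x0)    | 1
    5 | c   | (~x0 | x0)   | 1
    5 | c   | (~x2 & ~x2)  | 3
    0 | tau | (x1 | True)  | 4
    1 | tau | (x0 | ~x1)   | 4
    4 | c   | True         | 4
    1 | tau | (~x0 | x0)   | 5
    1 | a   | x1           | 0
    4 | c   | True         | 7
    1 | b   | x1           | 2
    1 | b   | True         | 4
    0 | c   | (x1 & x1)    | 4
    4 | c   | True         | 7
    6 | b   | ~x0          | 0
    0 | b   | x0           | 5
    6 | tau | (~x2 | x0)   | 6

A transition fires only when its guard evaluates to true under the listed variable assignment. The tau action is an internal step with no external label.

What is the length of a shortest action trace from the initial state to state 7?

Breadth-first toward 7:
  L0 = {0}
  L1 = {4}
  L2 = {7}
depth(7)=2, e.g. c·c

Answer: 2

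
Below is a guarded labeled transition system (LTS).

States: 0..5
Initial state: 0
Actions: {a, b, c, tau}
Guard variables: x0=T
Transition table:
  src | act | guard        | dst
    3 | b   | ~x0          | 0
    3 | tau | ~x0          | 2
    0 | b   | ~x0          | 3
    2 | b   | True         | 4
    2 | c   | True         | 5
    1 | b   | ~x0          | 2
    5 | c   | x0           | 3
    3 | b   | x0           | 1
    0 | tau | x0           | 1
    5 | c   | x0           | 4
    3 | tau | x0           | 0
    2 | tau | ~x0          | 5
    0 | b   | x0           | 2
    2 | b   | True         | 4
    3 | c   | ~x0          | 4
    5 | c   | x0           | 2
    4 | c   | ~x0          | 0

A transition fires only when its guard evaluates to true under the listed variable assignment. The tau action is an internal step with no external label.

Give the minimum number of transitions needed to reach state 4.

Answer: 2

Trace:
Layered search for 4:
  Layer 0: {0}
  Layer 1: {1,2}
  Layer 2: {4,5}
depth(4)=2, e.g. b·b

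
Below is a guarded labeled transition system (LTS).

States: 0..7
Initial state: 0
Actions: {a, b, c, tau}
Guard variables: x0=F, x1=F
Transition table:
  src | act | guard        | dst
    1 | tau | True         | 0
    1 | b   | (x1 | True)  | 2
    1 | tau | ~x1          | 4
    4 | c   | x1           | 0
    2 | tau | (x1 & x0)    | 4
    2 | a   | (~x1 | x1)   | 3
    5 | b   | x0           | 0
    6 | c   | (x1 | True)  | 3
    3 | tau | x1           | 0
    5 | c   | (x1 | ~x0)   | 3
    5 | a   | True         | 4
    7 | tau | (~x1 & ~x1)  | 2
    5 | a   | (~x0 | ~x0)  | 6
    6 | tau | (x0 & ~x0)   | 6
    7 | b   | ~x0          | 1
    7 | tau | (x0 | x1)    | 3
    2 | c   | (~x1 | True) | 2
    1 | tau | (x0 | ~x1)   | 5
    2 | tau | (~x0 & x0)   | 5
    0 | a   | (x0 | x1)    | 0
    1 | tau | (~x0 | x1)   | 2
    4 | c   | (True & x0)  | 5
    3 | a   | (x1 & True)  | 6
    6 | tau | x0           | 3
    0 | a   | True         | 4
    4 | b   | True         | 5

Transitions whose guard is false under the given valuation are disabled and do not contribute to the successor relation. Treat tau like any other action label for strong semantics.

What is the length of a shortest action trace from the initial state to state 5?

BFS to 5:
  Layer 0: {0}
  Layer 1: {4}
  Layer 2: {5}
first hit 5 at d=2 via a·b

Answer: 2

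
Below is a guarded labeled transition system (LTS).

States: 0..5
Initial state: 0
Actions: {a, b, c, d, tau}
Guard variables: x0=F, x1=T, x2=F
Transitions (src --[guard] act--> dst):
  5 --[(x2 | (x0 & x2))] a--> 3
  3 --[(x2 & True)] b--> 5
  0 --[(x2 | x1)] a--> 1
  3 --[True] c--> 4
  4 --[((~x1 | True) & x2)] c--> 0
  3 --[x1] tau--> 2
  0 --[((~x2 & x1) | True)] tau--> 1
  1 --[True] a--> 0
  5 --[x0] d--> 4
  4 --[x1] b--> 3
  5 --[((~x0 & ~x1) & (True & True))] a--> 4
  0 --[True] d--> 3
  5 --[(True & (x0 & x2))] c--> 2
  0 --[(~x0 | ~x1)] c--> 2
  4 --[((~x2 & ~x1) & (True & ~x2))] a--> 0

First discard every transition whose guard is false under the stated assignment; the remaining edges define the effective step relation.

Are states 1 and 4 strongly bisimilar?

Answer: NOT BISIMILAR

Trace:
Compute ~ classes (split until stable):
  π0 = {{0,1,2,3,4,5}}
  π1 = {{0},{1},{2,5},{3},{4}}
Fixed point at round 2; 5 class(es).
class of 1: {1}; class of 4: {4}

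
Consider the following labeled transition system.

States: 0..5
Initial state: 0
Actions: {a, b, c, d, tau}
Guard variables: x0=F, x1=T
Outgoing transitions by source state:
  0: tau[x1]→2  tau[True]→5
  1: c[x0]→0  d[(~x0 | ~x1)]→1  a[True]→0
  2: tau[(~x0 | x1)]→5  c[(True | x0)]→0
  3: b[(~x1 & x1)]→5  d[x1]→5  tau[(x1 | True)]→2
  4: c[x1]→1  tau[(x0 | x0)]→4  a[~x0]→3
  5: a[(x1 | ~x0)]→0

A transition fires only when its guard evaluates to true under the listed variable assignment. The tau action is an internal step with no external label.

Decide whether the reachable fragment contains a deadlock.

Reachable = {0,2,5}
  0: tau→2  tau→5  [2 out]
  2: c→0  tau→5  [2 out]
  5: a→0  [1 out]

Answer: DEADLOCK-FREE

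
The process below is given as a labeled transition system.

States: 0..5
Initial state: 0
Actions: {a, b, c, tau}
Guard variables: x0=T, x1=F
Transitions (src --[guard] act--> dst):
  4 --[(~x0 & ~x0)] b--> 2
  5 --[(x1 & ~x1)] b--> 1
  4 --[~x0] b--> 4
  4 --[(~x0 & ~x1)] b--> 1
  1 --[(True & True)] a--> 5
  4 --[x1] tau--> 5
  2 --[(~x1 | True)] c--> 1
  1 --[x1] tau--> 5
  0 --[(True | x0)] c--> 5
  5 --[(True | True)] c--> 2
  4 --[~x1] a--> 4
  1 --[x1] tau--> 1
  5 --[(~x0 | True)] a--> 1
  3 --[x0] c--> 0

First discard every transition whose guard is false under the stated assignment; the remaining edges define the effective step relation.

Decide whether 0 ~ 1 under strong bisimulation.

Answer: NOT BISIMILAR

Trace:
Refine partition for ~:
  round 0: {{0,1,2,3,4,5}}
  round 1: {{0,2,3},{1,4},{5}}
  round 2: {{0},{1},{2},{3},{4},{5}}
6 equivalence class(es) (converged in 3)
[0]={0}  [1]={1}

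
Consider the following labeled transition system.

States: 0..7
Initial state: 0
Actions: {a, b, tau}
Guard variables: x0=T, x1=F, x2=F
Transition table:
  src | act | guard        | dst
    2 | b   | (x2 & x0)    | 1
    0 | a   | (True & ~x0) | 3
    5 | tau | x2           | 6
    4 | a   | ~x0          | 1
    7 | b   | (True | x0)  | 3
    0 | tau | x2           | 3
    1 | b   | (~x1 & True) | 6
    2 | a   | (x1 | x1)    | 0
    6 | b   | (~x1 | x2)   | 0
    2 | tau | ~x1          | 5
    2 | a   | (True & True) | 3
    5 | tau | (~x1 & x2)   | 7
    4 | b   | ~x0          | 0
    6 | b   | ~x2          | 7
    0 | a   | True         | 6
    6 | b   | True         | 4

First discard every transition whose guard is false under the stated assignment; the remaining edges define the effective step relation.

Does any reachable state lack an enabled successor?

Reachable = {0,3,4,6,7}
  0: a→6  [1 exit(s)]
  3: ∅  [deadlock]
  4: ∅  [deadlock]
  6: b→0  b→4  b→7  [3 exit(s)]
  7: b→3  [1 exit(s)]
trace reaching 3: a·b·b

Answer: DEADLOCK at state 3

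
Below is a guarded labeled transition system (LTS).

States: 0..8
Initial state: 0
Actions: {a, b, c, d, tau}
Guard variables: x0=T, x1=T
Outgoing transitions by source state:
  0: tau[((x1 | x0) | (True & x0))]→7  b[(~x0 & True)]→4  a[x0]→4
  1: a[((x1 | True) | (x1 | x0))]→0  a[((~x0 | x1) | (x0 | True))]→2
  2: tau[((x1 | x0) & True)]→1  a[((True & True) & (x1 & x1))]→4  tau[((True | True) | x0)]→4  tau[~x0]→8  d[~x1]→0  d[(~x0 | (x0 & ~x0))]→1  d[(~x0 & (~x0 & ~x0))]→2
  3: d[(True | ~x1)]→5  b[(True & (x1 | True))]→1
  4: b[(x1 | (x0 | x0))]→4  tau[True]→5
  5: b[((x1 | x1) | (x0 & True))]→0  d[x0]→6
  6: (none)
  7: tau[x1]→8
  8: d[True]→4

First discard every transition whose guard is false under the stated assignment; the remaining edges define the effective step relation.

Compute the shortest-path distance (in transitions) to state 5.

Answer: 2

Working:
BFS to 5:
  depth 0: {0}
  depth 1: {4,7}
  depth 2: {5,8}
depth(5)=2, e.g. a·tau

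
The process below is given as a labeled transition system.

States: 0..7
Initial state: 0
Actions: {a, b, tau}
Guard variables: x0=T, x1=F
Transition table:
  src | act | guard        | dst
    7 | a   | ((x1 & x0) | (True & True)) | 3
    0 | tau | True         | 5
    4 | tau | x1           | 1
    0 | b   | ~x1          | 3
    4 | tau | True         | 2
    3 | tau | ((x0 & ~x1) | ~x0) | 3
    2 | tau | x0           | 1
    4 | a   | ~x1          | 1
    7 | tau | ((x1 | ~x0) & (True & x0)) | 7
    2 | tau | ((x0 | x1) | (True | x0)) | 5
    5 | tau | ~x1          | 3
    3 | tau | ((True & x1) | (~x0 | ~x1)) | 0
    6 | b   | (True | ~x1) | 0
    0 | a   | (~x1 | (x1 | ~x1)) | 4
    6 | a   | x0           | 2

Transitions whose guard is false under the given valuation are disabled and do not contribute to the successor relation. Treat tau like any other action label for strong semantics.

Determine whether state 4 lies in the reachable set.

Answer: REACHABLE

Analysis:
After dropping false guards: 13 live edges.
L0 = {0}
L1 = {3,4,5}  now seen {0,3,4,5}
L2 = {1,2}  now seen {0,1,2,3,4,5}
R = {0,1,2,3,4,5}
Path to 4: a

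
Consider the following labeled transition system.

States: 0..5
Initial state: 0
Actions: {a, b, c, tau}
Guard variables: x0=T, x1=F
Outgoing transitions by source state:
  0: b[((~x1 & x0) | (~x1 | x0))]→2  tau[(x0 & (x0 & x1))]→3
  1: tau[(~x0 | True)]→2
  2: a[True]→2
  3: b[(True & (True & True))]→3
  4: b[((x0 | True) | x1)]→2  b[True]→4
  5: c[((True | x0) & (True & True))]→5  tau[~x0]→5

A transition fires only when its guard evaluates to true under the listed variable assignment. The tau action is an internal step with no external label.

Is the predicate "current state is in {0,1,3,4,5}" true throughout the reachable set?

Answer: INVARIANT VIOLATED at state 2

Trace:
Safe = {0,1,3,4,5}
R = {0,2}
  0: ok
  2: ✗ unsafe
reach 2 via b — violates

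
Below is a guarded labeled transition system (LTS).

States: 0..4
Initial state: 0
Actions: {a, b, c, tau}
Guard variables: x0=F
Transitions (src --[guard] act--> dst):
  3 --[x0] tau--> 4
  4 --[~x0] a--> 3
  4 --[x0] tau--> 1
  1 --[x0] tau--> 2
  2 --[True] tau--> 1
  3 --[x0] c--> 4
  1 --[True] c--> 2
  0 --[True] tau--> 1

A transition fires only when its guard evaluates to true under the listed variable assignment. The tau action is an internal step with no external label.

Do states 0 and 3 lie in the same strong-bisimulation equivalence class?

Refine partition for ~:
  round 0: {{0,1,2,3,4}}
  round 1: {{0,2},{1},{3},{4}}
4 equivalence class(es) (converged in 2)
0∈{0,2}, 3∈{3}

Answer: NOT BISIMILAR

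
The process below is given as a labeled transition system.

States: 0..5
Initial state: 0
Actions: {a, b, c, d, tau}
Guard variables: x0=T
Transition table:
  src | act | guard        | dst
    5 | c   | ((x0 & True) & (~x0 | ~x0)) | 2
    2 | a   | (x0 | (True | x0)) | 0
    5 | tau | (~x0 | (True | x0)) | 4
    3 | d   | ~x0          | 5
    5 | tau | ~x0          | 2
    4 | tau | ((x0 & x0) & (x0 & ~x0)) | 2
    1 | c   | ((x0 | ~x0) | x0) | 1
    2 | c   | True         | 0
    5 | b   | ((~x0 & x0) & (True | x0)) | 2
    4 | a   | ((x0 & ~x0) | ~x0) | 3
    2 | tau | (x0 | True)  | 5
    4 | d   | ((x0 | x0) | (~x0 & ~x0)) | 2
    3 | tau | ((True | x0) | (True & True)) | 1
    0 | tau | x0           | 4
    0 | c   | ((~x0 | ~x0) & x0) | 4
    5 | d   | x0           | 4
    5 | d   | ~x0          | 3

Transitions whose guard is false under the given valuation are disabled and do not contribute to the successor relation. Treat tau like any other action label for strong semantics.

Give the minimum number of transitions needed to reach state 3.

Answer: UNREACHABLE

Analysis:
Breadth-first toward 3:
  Layer 0: {0}
  Layer 1: {4}
  Layer 2: {2}
  Layer 3: {5}
3 never appears.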